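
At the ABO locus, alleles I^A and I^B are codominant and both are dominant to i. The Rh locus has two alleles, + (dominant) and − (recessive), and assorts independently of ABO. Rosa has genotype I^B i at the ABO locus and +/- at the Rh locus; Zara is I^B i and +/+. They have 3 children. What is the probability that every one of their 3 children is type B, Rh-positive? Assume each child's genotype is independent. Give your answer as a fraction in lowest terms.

27/64

ABO cross I^B i × I^B i → 1/4 O, 3/4 B.
Rh cross +/- × +/+ → 1 Rh+; so P(type B, Rh-positive) = 3/4 × 1 = 3/4 per child.
All 3 independent: (3/4)^3 = 27/64.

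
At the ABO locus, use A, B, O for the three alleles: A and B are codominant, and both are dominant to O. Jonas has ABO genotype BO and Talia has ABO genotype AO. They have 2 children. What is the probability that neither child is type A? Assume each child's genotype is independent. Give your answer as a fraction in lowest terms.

9/16

ABO cross BO × AO → 1/4 O, 1/4 A, 1/4 B, 1/4 AB.
So P(type A) = 1/4 per child.
P(not type A) = 3/4 for one child; (3/4)^2 = 9/16.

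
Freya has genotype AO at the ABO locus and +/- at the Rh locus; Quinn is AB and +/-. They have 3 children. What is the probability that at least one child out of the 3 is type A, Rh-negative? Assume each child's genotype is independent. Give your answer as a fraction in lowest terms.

169/512

ABO cross AO × AB → 1/2 A, 1/4 B, 1/4 AB.
Rh cross +/- × +/- → 3/4 Rh+, 1/4 Rh-; so P(type A, Rh-negative) = 1/2 × 1/4 = 1/8 per child.
P(none) = (7/8)^3 = 343/512; P(at least one) = 1 − 343/512 = 169/512.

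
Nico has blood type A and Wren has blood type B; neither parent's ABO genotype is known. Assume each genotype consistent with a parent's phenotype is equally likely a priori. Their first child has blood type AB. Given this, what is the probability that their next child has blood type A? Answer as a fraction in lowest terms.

5/36

Possible genotypes: Nico ∈ {I^A I^A, I^A i}; Wren ∈ {I^B I^B, I^B i}.
Weight each parental genotype pair by prior × P(type-AB child):
  I^A I^A × I^B I^B: posterior weight 4/9; P(next child type A) = 0.
  I^A I^A × I^B i: posterior weight 2/9; P(next child type A) = 1/2.
  I^A i × I^B I^B: posterior weight 2/9; P(next child type A) = 0.
  I^A i × I^B i: posterior weight 1/9; P(next child type A) = 1/4.
Weighted sum = 5/36.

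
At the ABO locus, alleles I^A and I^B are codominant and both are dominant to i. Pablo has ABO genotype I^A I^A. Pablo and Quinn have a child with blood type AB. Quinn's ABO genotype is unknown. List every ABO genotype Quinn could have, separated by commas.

I^A I^B, I^B I^B, I^B i

For each candidate genotype of Quinn, check whether crossing it with I^A I^A can produce every observed child phenotype.
  I^A I^A → possible child types {A} ✗
  I^A I^B → possible child types {A, AB} ✓
  I^A i → possible child types {A} ✗
  I^B I^B → possible child types {AB} ✓
  I^B i → possible child types {A, AB} ✓
  i i → possible child types {A} ✗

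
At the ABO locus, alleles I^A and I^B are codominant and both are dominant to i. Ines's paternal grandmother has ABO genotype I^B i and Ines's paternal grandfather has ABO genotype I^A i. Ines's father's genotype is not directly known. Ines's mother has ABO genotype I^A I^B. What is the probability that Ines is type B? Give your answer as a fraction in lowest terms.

Ines's father's ABO genotype from I^B i × I^A i: 1/4 I^A I^B, 1/4 I^A i, 1/4 I^B i, 1/4 i i.
Crossing each possibility with the mother I^A I^B and summing P(type B): 1/4·1/4 + 1/4·1/4 + 1/4·1/2 + 1/4·1/2 = 3/8.

3/8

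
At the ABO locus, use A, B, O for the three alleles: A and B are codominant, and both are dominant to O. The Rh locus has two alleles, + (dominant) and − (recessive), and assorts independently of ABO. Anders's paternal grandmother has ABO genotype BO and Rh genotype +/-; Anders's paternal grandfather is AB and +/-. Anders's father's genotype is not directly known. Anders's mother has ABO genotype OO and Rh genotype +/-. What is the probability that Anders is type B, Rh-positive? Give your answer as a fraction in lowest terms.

3/8

Anders's father's ABO genotype from BO × AB: 1/4 AB, 1/4 AO, 1/4 BB, 1/4 BO.
Crossing each possibility with the mother OO and summing P(type B): 1/4·1/2 + 1/4·0 + 1/4·1 + 1/4·1/2 = 1/2.
Similarly for Rh via the father's Rh distribution: P(Rh+) = 3/4.
Independent loci: 1/2 × 3/4 = 3/8.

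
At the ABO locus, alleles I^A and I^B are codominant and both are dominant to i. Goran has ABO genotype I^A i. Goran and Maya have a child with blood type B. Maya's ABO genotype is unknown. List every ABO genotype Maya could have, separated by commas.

I^A I^B, I^B I^B, I^B i

For each candidate genotype of Maya, check whether crossing it with I^A i can produce every observed child phenotype.
  I^A I^A → possible child types {A} ✗
  I^A I^B → possible child types {A, B, AB} ✓
  I^A i → possible child types {O, A} ✗
  I^B I^B → possible child types {B, AB} ✓
  I^B i → possible child types {O, A, B, AB} ✓
  i i → possible child types {O, A} ✗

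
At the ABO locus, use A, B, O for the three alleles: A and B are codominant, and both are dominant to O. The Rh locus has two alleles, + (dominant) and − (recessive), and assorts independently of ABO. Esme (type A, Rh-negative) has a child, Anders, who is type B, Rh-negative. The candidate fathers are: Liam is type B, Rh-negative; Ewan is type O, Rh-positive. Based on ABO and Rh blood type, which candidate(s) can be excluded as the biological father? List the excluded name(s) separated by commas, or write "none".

Ewan

A candidate is excluded only if no genotype consistent with his phenotype could produce a type B, Rh-negative child with a type A, Rh-negative mother.
Ewan (type O, Rh+): no genotype consistent with that phenotype can produce a type-B Rh- child with a type-A mother.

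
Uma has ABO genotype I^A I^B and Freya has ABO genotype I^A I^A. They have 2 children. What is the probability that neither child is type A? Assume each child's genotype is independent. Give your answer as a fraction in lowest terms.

ABO cross I^A I^B × I^A I^A → 1/2 A, 1/2 AB.
So P(type A) = 1/2 per child.
P(not type A) = 1/2 for one child; (1/2)^2 = 1/4.

1/4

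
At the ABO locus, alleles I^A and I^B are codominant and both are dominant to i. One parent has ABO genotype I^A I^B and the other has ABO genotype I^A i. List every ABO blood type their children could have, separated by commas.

A, B, AB

Gametes from I^A I^B × I^A i give offspring ABO genotypes I^A I^A, I^A I^B, I^A i, I^B i, i.e. phenotypes A, B, AB.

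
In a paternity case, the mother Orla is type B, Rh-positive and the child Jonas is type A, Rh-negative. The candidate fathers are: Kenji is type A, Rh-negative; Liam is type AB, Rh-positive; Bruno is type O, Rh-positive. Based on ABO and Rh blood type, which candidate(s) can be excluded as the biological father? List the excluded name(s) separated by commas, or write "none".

A candidate is excluded only if no genotype consistent with his phenotype could produce a type A, Rh-negative child with a type B, Rh-positive mother.
Bruno (type O, Rh+): no genotype consistent with that phenotype can produce a type-A Rh- child with a type-B mother.

Bruno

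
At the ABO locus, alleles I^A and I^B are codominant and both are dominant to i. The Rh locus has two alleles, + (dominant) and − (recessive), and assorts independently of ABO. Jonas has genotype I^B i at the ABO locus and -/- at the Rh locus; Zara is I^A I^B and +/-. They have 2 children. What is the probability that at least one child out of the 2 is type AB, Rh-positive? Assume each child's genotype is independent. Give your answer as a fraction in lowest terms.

ABO cross I^B i × I^A I^B → 1/4 A, 1/2 B, 1/4 AB.
Rh cross -/- × +/- → 1/2 Rh+, 1/2 Rh-; so P(type AB, Rh-positive) = 1/4 × 1/2 = 1/8 per child.
P(none) = (7/8)^2 = 49/64; P(at least one) = 1 − 49/64 = 15/64.

15/64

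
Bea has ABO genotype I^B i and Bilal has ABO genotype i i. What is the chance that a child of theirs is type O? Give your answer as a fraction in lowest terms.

1/2

ABO cross I^B i × i i → offspring phenotypes: 1/2 O, 1/2 B.
So P(type O) = 1/2.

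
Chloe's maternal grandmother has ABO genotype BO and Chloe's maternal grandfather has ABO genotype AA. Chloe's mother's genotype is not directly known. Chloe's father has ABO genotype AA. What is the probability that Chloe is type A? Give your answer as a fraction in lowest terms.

Chloe's mother's ABO genotype from BO × AA: 1/2 AB, 1/2 AO.
Crossing each possibility with the father AA and summing P(type A): 1/2·1/2 + 1/2·1 = 3/4.

3/4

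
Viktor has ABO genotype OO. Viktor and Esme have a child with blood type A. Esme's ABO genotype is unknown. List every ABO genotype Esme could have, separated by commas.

For each candidate genotype of Esme, check whether crossing it with OO can produce every observed child phenotype.
  AA → possible child types {A} ✓
  AB → possible child types {A, B} ✓
  AO → possible child types {O, A} ✓
  BB → possible child types {B} ✗
  BO → possible child types {O, B} ✗
  OO → possible child types {O} ✗

AA, AB, AO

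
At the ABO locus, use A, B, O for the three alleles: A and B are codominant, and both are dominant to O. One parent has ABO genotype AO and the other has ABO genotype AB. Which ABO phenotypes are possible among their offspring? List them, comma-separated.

Gametes from AO × AB give offspring ABO genotypes AA, AB, AO, BO, i.e. phenotypes A, B, AB.

A, B, AB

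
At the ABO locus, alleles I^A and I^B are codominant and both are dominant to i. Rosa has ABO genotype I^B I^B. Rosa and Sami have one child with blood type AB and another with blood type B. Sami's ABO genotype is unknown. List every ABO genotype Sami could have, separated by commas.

For each candidate genotype of Sami, check whether crossing it with I^B I^B can produce every observed child phenotype.
  I^A I^A → possible child types {AB} ✗
  I^A I^B → possible child types {B, AB} ✓
  I^A i → possible child types {B, AB} ✓
  I^B I^B → possible child types {B} ✗
  I^B i → possible child types {B} ✗
  i i → possible child types {B} ✗

I^A I^B, I^A i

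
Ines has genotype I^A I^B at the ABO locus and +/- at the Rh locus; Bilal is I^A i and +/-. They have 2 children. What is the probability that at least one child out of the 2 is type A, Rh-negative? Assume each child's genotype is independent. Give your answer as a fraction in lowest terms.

ABO cross I^A I^B × I^A i → 1/2 A, 1/4 B, 1/4 AB.
Rh cross +/- × +/- → 3/4 Rh+, 1/4 Rh-; so P(type A, Rh-negative) = 1/2 × 1/4 = 1/8 per child.
P(none) = (7/8)^2 = 49/64; P(at least one) = 1 − 49/64 = 15/64.

15/64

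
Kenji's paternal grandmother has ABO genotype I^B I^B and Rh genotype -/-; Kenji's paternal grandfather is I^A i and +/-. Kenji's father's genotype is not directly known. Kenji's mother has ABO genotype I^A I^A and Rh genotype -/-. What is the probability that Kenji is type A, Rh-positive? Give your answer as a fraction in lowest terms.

1/8

Kenji's father's ABO genotype from I^B I^B × I^A i: 1/2 I^A I^B, 1/2 I^B i.
Crossing each possibility with the mother I^A I^A and summing P(type A): 1/2·1/2 + 1/2·1/2 = 1/2.
Similarly for Rh via the father's Rh distribution: P(Rh+) = 1/4.
Independent loci: 1/2 × 1/4 = 1/8.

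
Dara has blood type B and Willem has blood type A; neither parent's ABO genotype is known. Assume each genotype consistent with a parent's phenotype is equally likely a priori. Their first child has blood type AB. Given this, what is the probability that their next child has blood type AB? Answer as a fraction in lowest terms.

25/36

Possible genotypes: Dara ∈ {BB, BO}; Willem ∈ {AA, AO}.
Weight each parental genotype pair by prior × P(type-AB child):
  BB × AA: posterior weight 4/9; P(next child type AB) = 1.
  BB × AO: posterior weight 2/9; P(next child type AB) = 1/2.
  BO × AA: posterior weight 2/9; P(next child type AB) = 1/2.
  BO × AO: posterior weight 1/9; P(next child type AB) = 1/4.
Weighted sum = 25/36.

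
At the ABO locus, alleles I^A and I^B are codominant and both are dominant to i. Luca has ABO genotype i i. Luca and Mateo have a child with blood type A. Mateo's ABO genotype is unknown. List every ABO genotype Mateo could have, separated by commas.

For each candidate genotype of Mateo, check whether crossing it with i i can produce every observed child phenotype.
  I^A I^A → possible child types {A} ✓
  I^A I^B → possible child types {A, B} ✓
  I^A i → possible child types {O, A} ✓
  I^B I^B → possible child types {B} ✗
  I^B i → possible child types {O, B} ✗
  i i → possible child types {O} ✗

I^A I^A, I^A I^B, I^A i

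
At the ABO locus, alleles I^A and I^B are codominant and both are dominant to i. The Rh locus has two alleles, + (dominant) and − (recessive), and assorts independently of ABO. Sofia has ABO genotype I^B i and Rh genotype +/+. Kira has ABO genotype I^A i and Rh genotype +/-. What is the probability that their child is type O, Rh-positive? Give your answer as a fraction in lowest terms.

ABO cross I^B i × I^A i → offspring phenotypes: 1/4 O, 1/4 A, 1/4 B, 1/4 AB.
Rh cross +/+ × +/- → 1 Rh+.
Independent loci: P(type O, Rh-positive) = 1/4 × 1 = 1/4.

1/4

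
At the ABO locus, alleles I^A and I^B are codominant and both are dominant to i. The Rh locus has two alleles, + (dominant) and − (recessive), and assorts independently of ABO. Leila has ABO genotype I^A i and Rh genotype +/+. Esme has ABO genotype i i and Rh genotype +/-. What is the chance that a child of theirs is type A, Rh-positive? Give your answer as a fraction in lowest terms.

ABO cross I^A i × i i → offspring phenotypes: 1/2 O, 1/2 A.
Rh cross +/+ × +/- → 1 Rh+.
Independent loci: P(type A, Rh-positive) = 1/2 × 1 = 1/2.

1/2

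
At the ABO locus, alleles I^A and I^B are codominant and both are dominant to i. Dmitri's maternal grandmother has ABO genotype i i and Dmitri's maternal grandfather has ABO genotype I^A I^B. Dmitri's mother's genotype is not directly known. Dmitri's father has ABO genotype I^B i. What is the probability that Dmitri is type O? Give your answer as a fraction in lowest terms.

1/4

Dmitri's mother's ABO genotype from i i × I^A I^B: 1/2 I^A i, 1/2 I^B i.
Crossing each possibility with the father I^B i and summing P(type O): 1/2·1/4 + 1/2·1/4 = 1/4.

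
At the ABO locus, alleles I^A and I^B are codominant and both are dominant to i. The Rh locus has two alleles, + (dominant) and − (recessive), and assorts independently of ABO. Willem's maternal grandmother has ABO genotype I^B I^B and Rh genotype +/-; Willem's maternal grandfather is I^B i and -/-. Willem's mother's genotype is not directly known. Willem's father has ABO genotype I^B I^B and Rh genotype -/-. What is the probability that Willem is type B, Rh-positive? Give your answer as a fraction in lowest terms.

Willem's mother's ABO genotype from I^B I^B × I^B i: 1/2 I^B I^B, 1/2 I^B i.
Crossing each possibility with the father I^B I^B and summing P(type B): 1/2·1 + 1/2·1 = 1.
Similarly for Rh via the mother's Rh distribution: P(Rh+) = 1/4.
Independent loci: 1 × 1/4 = 1/4.

1/4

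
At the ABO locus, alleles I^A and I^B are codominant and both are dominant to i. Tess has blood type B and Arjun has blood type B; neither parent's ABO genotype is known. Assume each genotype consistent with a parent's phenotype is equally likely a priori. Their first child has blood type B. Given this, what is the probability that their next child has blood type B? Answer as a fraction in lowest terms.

19/20

Possible genotypes: Tess ∈ {I^B I^B, I^B i}; Arjun ∈ {I^B I^B, I^B i}.
Weight each parental genotype pair by prior × P(type-B child):
  I^B I^B × I^B I^B: posterior weight 4/15; P(next child type B) = 1.
  I^B I^B × I^B i: posterior weight 4/15; P(next child type B) = 1.
  I^B i × I^B I^B: posterior weight 4/15; P(next child type B) = 1.
  I^B i × I^B i: posterior weight 1/5; P(next child type B) = 3/4.
Weighted sum = 19/20.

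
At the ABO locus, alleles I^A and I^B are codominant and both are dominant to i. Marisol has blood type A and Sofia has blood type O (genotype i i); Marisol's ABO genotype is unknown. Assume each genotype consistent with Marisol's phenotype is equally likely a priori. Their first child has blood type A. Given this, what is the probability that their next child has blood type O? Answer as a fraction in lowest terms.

1/6

Possible genotypes: Marisol ∈ {I^A I^A, I^A i}; Sofia ∈ {i i}.
Weight each parental genotype pair by prior × P(type-A child):
  I^A I^A × i i: posterior weight 2/3; P(next child type O) = 0.
  I^A i × i i: posterior weight 1/3; P(next child type O) = 1/2.
Weighted sum = 1/6.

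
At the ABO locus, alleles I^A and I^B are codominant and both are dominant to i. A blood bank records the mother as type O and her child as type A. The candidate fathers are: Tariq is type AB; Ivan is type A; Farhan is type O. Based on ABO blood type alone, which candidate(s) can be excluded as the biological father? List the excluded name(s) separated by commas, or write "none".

Farhan

A candidate is excluded only if no genotype consistent with his phenotype could produce a type A child with a type O mother.
Farhan (type O): no genotype consistent with that phenotype can produce a type-A child with a type-O mother.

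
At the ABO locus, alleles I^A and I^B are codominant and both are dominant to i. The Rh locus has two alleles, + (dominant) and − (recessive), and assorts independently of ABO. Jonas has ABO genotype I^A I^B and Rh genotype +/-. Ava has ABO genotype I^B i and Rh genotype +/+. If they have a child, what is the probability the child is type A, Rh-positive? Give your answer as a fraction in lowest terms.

1/4

ABO cross I^A I^B × I^B i → offspring phenotypes: 1/4 A, 1/2 B, 1/4 AB.
Rh cross +/- × +/+ → 1 Rh+.
Independent loci: P(type A, Rh-positive) = 1/4 × 1 = 1/4.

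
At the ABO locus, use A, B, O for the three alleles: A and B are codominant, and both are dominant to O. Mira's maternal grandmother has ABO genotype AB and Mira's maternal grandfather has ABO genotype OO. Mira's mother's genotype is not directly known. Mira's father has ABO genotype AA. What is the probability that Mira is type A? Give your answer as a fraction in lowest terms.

3/4

Mira's mother's ABO genotype from AB × OO: 1/2 AO, 1/2 BO.
Crossing each possibility with the father AA and summing P(type A): 1/2·1 + 1/2·1/2 = 3/4.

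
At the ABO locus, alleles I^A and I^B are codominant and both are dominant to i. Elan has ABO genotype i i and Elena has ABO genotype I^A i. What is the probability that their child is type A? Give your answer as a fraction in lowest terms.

ABO cross i i × I^A i → offspring phenotypes: 1/2 O, 1/2 A.
So P(type A) = 1/2.

1/2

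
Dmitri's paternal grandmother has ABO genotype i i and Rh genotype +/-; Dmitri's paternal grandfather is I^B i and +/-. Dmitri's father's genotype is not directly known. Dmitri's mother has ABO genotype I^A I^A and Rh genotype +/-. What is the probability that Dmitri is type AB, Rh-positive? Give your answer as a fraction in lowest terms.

3/16

Dmitri's father's ABO genotype from i i × I^B i: 1/2 I^B i, 1/2 i i.
Crossing each possibility with the mother I^A I^A and summing P(type AB): 1/2·1/2 + 1/2·0 = 1/4.
Similarly for Rh via the father's Rh distribution: P(Rh+) = 3/4.
Independent loci: 1/4 × 3/4 = 3/16.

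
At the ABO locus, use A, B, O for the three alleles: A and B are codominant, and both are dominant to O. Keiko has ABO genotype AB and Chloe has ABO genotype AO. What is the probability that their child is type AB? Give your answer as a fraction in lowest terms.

1/4

ABO cross AB × AO → offspring phenotypes: 1/2 A, 1/4 B, 1/4 AB.
So P(type AB) = 1/4.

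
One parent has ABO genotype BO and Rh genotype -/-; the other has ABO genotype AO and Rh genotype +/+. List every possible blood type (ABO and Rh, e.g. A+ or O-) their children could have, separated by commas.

O+, A+, B+, AB+

Gametes from BO × AO give offspring ABO genotypes AB, AO, BO, OO, i.e. phenotypes O, A, B, AB.
Rh cross -/- × +/+ → phenotypes Rh+.
Combining independently: O+, A+, B+, AB+.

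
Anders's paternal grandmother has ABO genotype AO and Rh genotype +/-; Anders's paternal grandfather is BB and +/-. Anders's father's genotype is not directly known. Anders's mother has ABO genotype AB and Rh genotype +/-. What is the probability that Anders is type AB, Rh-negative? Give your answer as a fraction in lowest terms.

3/32

Anders's father's ABO genotype from AO × BB: 1/2 AB, 1/2 BO.
Crossing each possibility with the mother AB and summing P(type AB): 1/2·1/2 + 1/2·1/4 = 3/8.
Similarly for Rh via the father's Rh distribution: P(Rh-) = 1/4.
Independent loci: 3/8 × 1/4 = 3/32.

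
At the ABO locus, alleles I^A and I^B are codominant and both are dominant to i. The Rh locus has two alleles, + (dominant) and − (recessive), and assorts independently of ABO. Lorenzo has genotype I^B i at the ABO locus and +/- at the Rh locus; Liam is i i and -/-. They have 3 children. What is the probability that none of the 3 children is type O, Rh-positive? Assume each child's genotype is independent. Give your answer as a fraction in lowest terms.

ABO cross I^B i × i i → 1/2 O, 1/2 B.
Rh cross +/- × -/- → 1/2 Rh+, 1/2 Rh-; so P(type O, Rh-positive) = 1/2 × 1/2 = 1/4 per child.
P(not type O, Rh-positive) = 3/4 for one child; (3/4)^3 = 27/64.

27/64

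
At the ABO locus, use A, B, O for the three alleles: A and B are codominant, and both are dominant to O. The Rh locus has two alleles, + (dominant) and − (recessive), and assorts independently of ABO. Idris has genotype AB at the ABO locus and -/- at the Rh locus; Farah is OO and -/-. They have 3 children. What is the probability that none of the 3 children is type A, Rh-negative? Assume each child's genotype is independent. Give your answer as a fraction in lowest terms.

ABO cross AB × OO → 1/2 A, 1/2 B.
Rh cross -/- × -/- → 1 Rh-; so P(type A, Rh-negative) = 1/2 × 1 = 1/2 per child.
P(not type A, Rh-negative) = 1/2 for one child; (1/2)^3 = 1/8.

1/8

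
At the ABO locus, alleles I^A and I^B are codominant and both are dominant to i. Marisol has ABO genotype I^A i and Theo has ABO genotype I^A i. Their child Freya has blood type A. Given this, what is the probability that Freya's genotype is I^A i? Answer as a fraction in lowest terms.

Cross I^A i × I^A i → 1/4 I^A I^A, 1/2 I^A i, 1/4 i i.
Type-A genotypes among offspring: I^A I^A (1/4), I^A i (1/2); total 3/4.
P(I^A i | type A) = (1/2) / (3/4) = 2/3.

2/3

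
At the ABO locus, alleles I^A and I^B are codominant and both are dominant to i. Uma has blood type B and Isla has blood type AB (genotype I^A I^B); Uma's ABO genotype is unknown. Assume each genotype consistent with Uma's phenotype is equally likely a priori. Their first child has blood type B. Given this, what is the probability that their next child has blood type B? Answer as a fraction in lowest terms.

Possible genotypes: Uma ∈ {I^B I^B, I^B i}; Isla ∈ {I^A I^B}.
Weight each parental genotype pair by prior × P(type-B child):
  I^B I^B × I^A I^B: posterior weight 1/2; P(next child type B) = 1/2.
  I^B i × I^A I^B: posterior weight 1/2; P(next child type B) = 1/2.
Weighted sum = 1/2.

1/2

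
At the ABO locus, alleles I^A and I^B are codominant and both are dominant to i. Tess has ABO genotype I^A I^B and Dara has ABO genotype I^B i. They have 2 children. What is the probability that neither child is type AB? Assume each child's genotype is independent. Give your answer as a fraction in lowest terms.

9/16

ABO cross I^A I^B × I^B i → 1/4 A, 1/2 B, 1/4 AB.
So P(type AB) = 1/4 per child.
P(not type AB) = 3/4 for one child; (3/4)^2 = 9/16.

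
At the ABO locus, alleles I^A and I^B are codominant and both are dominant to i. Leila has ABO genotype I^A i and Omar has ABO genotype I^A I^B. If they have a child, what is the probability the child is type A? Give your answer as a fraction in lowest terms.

1/2

ABO cross I^A i × I^A I^B → offspring phenotypes: 1/2 A, 1/4 B, 1/4 AB.
So P(type A) = 1/2.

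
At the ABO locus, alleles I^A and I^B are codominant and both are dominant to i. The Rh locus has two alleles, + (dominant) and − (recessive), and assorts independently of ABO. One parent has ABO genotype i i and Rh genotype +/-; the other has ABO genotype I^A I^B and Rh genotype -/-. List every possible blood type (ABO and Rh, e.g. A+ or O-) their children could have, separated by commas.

Gametes from i i × I^A I^B give offspring ABO genotypes I^A i, I^B i, i.e. phenotypes A, B.
Rh cross +/- × -/- → phenotypes Rh+, Rh-.
Combining independently: A+, A-, B+, B-.

A+, A-, B+, B-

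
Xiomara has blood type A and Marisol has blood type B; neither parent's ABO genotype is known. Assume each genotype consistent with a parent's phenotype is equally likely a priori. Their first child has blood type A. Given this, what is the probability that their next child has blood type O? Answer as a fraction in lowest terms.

Possible genotypes: Xiomara ∈ {AA, AO}; Marisol ∈ {BB, BO}.
Weight each parental genotype pair by prior × P(type-A child):
  AA × BO: posterior weight 2/3; P(next child type O) = 0.
  AO × BO: posterior weight 1/3; P(next child type O) = 1/4.
Weighted sum = 1/12.

1/12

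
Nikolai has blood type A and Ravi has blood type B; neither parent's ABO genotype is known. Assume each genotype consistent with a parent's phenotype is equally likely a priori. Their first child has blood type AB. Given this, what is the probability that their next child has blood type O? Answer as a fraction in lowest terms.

Possible genotypes: Nikolai ∈ {I^A I^A, I^A i}; Ravi ∈ {I^B I^B, I^B i}.
Weight each parental genotype pair by prior × P(type-AB child):
  I^A I^A × I^B I^B: posterior weight 4/9; P(next child type O) = 0.
  I^A I^A × I^B i: posterior weight 2/9; P(next child type O) = 0.
  I^A i × I^B I^B: posterior weight 2/9; P(next child type O) = 0.
  I^A i × I^B i: posterior weight 1/9; P(next child type O) = 1/4.
Weighted sum = 1/36.

1/36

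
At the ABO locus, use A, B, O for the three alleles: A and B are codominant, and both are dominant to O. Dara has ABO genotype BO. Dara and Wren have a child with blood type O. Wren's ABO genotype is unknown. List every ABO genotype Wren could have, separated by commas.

AO, BO, OO

For each candidate genotype of Wren, check whether crossing it with BO can produce every observed child phenotype.
  AA → possible child types {A, AB} ✗
  AB → possible child types {A, B, AB} ✗
  AO → possible child types {O, A, B, AB} ✓
  BB → possible child types {B} ✗
  BO → possible child types {O, B} ✓
  OO → possible child types {O, B} ✓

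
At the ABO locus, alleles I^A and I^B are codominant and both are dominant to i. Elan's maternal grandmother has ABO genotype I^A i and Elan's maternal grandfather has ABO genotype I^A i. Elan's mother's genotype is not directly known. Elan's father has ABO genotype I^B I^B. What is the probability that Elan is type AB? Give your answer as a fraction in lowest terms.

Elan's mother's ABO genotype from I^A i × I^A i: 1/4 I^A I^A, 1/2 I^A i, 1/4 i i.
Crossing each possibility with the father I^B I^B and summing P(type AB): 1/4·1 + 1/2·1/2 + 1/4·0 = 1/2.

1/2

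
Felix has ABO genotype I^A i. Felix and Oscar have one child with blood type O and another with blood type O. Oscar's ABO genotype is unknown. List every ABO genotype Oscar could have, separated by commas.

For each candidate genotype of Oscar, check whether crossing it with I^A i can produce every observed child phenotype.
  I^A I^A → possible child types {A} ✗
  I^A I^B → possible child types {A, B, AB} ✗
  I^A i → possible child types {O, A} ✓
  I^B I^B → possible child types {B, AB} ✗
  I^B i → possible child types {O, A, B, AB} ✓
  i i → possible child types {O, A} ✓

I^A i, I^B i, i i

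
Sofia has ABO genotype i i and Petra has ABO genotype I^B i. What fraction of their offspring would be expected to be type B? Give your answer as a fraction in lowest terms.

1/2

ABO cross i i × I^B i → offspring phenotypes: 1/2 O, 1/2 B.
So P(type B) = 1/2.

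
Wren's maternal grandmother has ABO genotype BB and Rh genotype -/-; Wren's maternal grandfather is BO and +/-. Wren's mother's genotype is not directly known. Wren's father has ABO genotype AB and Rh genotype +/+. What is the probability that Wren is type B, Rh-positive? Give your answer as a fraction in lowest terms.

Wren's mother's ABO genotype from BB × BO: 1/2 BB, 1/2 BO.
Crossing each possibility with the father AB and summing P(type B): 1/2·1/2 + 1/2·1/2 = 1/2.
Similarly for Rh via the mother's Rh distribution: P(Rh+) = 1.
Independent loci: 1/2 × 1 = 1/2.

1/2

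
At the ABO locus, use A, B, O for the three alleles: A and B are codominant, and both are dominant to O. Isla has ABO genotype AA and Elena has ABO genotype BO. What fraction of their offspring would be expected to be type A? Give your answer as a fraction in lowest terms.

ABO cross AA × BO → offspring phenotypes: 1/2 A, 1/2 AB.
So P(type A) = 1/2.

1/2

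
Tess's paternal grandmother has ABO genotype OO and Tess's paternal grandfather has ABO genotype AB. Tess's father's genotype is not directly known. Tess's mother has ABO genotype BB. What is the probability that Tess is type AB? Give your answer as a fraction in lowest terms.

Tess's father's ABO genotype from OO × AB: 1/2 AO, 1/2 BO.
Crossing each possibility with the mother BB and summing P(type AB): 1/2·1/2 + 1/2·0 = 1/4.

1/4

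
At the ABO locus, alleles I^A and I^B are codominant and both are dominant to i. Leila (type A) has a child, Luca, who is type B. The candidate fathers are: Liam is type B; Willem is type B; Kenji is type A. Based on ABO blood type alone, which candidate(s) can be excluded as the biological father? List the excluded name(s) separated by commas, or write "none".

A candidate is excluded only if no genotype consistent with his phenotype could produce a type B child with a type A mother.
Kenji (type A): no genotype consistent with that phenotype can produce a type-B child with a type-A mother.

Kenji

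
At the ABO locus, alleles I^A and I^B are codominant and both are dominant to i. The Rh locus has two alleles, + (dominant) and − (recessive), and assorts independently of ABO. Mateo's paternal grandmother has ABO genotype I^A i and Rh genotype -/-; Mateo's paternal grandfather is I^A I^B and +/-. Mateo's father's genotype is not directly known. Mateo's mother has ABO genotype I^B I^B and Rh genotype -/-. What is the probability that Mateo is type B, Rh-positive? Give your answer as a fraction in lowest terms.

1/8

Mateo's father's ABO genotype from I^A i × I^A I^B: 1/4 I^A I^A, 1/4 I^A I^B, 1/4 I^A i, 1/4 I^B i.
Crossing each possibility with the mother I^B I^B and summing P(type B): 1/4·0 + 1/4·1/2 + 1/4·1/2 + 1/4·1 = 1/2.
Similarly for Rh via the father's Rh distribution: P(Rh+) = 1/4.
Independent loci: 1/2 × 1/4 = 1/8.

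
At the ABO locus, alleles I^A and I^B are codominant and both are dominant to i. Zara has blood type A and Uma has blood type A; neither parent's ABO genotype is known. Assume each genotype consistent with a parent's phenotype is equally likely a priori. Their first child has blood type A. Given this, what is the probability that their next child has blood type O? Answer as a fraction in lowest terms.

1/20

Possible genotypes: Zara ∈ {I^A I^A, I^A i}; Uma ∈ {I^A I^A, I^A i}.
Weight each parental genotype pair by prior × P(type-A child):
  I^A I^A × I^A I^A: posterior weight 4/15; P(next child type O) = 0.
  I^A I^A × I^A i: posterior weight 4/15; P(next child type O) = 0.
  I^A i × I^A I^A: posterior weight 4/15; P(next child type O) = 0.
  I^A i × I^A i: posterior weight 1/5; P(next child type O) = 1/4.
Weighted sum = 1/20.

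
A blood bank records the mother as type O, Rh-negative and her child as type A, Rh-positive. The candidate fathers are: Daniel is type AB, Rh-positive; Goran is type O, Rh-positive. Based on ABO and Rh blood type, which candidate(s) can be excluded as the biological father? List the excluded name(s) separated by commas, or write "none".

Goran

A candidate is excluded only if no genotype consistent with his phenotype could produce a type A, Rh-positive child with a type O, Rh-negative mother.
Goran (type O, Rh+): no genotype consistent with that phenotype can produce a type-A Rh+ child with a type-O mother.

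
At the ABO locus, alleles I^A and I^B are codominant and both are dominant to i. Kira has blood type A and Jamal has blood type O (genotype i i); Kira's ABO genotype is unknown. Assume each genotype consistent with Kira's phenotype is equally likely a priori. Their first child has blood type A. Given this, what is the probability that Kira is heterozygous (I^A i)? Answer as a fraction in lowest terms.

1/3

Possible genotypes: Kira ∈ {I^A I^A, I^A i}; Jamal ∈ {i i}.
Weight each parental genotype pair by prior × P(type-A child):
  I^A I^A × i i: posterior weight 2/3.
  I^A i × i i: posterior weight 1/3.
Sum the posterior weight over pairs where Kira is I^A i: 1/3.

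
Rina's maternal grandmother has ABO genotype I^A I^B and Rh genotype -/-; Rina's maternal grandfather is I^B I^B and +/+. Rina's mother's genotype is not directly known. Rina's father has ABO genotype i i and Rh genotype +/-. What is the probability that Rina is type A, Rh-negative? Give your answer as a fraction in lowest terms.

1/16

Rina's mother's ABO genotype from I^A I^B × I^B I^B: 1/2 I^A I^B, 1/2 I^B I^B.
Crossing each possibility with the father i i and summing P(type A): 1/2·1/2 + 1/2·0 = 1/4.
Similarly for Rh via the mother's Rh distribution: P(Rh-) = 1/4.
Independent loci: 1/4 × 1/4 = 1/16.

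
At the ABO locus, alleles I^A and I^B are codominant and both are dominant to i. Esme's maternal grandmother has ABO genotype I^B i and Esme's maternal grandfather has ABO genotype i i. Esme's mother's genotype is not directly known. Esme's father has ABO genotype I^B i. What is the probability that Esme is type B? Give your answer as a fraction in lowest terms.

Esme's mother's ABO genotype from I^B i × i i: 1/2 I^B i, 1/2 i i.
Crossing each possibility with the father I^B i and summing P(type B): 1/2·3/4 + 1/2·1/2 = 5/8.

5/8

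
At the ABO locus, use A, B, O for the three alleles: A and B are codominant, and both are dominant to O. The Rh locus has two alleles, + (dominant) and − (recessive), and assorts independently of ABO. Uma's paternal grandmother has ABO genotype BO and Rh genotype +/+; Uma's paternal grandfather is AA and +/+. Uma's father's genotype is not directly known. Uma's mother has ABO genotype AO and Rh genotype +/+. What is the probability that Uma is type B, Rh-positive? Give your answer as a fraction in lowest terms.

Uma's father's ABO genotype from BO × AA: 1/2 AB, 1/2 AO.
Crossing each possibility with the mother AO and summing P(type B): 1/2·1/4 + 1/2·0 = 1/8.
Similarly for Rh via the father's Rh distribution: P(Rh+) = 1.
Independent loci: 1/8 × 1 = 1/8.

1/8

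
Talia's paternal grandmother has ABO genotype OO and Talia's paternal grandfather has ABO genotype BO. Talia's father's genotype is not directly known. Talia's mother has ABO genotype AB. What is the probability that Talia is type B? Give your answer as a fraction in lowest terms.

1/2

Talia's father's ABO genotype from OO × BO: 1/2 BO, 1/2 OO.
Crossing each possibility with the mother AB and summing P(type B): 1/2·1/2 + 1/2·1/2 = 1/2.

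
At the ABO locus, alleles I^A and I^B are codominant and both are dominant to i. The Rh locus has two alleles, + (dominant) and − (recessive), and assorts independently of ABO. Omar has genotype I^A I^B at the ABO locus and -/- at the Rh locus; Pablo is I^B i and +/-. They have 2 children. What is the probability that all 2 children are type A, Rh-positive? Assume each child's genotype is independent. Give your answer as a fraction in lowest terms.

1/64

ABO cross I^A I^B × I^B i → 1/4 A, 1/2 B, 1/4 AB.
Rh cross -/- × +/- → 1/2 Rh+, 1/2 Rh-; so P(type A, Rh-positive) = 1/4 × 1/2 = 1/8 per child.
All 2 independent: (1/8)^2 = 1/64.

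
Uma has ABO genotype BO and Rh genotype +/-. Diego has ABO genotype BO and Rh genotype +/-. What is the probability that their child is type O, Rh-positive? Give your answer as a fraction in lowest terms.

3/16

ABO cross BO × BO → offspring phenotypes: 1/4 O, 3/4 B.
Rh cross +/- × +/- → 3/4 Rh+, 1/4 Rh-.
Independent loci: P(type O, Rh-positive) = 1/4 × 3/4 = 3/16.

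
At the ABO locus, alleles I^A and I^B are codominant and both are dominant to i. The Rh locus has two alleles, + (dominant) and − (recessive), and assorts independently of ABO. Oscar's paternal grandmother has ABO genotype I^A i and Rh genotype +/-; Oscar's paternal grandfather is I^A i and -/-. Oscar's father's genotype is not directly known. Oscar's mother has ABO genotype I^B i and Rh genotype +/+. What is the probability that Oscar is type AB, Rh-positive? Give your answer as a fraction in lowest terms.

Oscar's father's ABO genotype from I^A i × I^A i: 1/4 I^A I^A, 1/2 I^A i, 1/4 i i.
Crossing each possibility with the mother I^B i and summing P(type AB): 1/4·1/2 + 1/2·1/4 + 1/4·0 = 1/4.
Similarly for Rh via the father's Rh distribution: P(Rh+) = 1.
Independent loci: 1/4 × 1 = 1/4.

1/4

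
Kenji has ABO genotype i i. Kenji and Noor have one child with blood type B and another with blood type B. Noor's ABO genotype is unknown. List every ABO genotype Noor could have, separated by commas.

For each candidate genotype of Noor, check whether crossing it with i i can produce every observed child phenotype.
  I^A I^A → possible child types {A} ✗
  I^A I^B → possible child types {A, B} ✓
  I^A i → possible child types {O, A} ✗
  I^B I^B → possible child types {B} ✓
  I^B i → possible child types {O, B} ✓
  i i → possible child types {O} ✗

I^A I^B, I^B I^B, I^B i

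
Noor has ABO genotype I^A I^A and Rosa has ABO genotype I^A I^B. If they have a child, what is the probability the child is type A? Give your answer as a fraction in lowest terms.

ABO cross I^A I^A × I^A I^B → offspring phenotypes: 1/2 A, 1/2 AB.
So P(type A) = 1/2.

1/2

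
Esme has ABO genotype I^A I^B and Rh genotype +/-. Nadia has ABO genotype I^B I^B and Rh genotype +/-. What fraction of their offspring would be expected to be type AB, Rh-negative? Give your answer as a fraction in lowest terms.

ABO cross I^A I^B × I^B I^B → offspring phenotypes: 1/2 B, 1/2 AB.
Rh cross +/- × +/- → 3/4 Rh+, 1/4 Rh-.
Independent loci: P(type AB, Rh-negative) = 1/2 × 1/4 = 1/8.

1/8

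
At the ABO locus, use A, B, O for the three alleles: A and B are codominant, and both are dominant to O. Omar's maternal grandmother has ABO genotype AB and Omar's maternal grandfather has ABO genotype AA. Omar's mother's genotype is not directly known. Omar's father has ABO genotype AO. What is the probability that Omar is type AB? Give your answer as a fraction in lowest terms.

1/8

Omar's mother's ABO genotype from AB × AA: 1/2 AA, 1/2 AB.
Crossing each possibility with the father AO and summing P(type AB): 1/2·0 + 1/2·1/4 = 1/8.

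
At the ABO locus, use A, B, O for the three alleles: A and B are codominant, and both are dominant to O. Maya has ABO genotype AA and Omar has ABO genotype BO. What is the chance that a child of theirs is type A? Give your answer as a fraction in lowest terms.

1/2

ABO cross AA × BO → offspring phenotypes: 1/2 A, 1/2 AB.
So P(type A) = 1/2.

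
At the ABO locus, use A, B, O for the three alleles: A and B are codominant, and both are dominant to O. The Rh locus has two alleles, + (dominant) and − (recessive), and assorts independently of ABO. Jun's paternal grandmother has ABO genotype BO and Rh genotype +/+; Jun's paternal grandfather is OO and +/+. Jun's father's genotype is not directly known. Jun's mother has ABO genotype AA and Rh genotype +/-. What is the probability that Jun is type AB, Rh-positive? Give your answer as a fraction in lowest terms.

Jun's father's ABO genotype from BO × OO: 1/2 BO, 1/2 OO.
Crossing each possibility with the mother AA and summing P(type AB): 1/2·1/2 + 1/2·0 = 1/4.
Similarly for Rh via the father's Rh distribution: P(Rh+) = 1.
Independent loci: 1/4 × 1 = 1/4.

1/4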